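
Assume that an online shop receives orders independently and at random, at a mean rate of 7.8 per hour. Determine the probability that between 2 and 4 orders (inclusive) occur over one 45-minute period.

Over the interval, μ = 7.8 × 0.75 = 5.85 (a 45-minute period = 0.75 hours).
P(2 ≤ N ≤ 4) = Σ_{j=2}^{4} e^(−5.85) · 5.85^j/j! ≈ 0.2859.

0.2859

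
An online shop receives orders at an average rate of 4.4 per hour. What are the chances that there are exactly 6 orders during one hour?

With mean μ = 4.4 per hour,
P(N = 6) = e^(−μ) μ^6/6! = e^(−4.4) · 4.4^6/720 ≈ 0.1237.

0.1237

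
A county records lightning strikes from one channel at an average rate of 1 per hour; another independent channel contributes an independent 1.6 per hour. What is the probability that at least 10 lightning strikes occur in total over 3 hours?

0.2589

Independent Poisson processes superpose: combined rate λ = 1 + 1.6 = 2.6 per hour.
Over the interval, μ = 2.6 × 3 = 7.8 (3 hours).
P(N ≥ 10) = 1 − P(N ≤ 9) ≈ 0.2589.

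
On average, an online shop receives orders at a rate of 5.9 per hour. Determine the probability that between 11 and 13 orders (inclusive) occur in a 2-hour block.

0.3339

Over the interval, μ = 5.9 × 2 = 11.8 (a 2-hour block = 2 hours).
P(11 ≤ N ≤ 13) = Σ_{j=11}^{13} e^(−11.8) · 11.8^j/j! ≈ 0.3339.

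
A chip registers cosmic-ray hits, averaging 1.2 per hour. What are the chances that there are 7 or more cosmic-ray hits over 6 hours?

0.5796

Over the interval, μ = 1.2 × 6 = 7.2 (6 hours).
P(N ≥ 7) = 1 − P(N ≤ 6) = 1 − Σ_{j=0}^{6} e^(−μ) μ^j/j! ≈ 0.5796.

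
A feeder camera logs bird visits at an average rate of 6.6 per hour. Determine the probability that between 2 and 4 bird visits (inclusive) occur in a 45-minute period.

0.4072

Over the interval, μ = 6.6 × 0.75 = 4.95 (a 45-minute period = 0.75 hours).
P(2 ≤ N ≤ 4) = Σ_{j=2}^{4} e^(−4.95) · 4.95^j/j! ≈ 0.4072.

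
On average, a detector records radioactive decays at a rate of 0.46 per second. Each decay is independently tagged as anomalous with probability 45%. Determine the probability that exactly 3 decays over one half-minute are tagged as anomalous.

Thinning: the decays that are tagged as anomalous themselves form a Poisson process with rate 0.45 × 0.46 = 0.207 per second.
Over the interval, μ = 0.207 × 30 = 6.21 (a half-minute = 30 seconds).
P(N = 3) = e^(−6.21) · 6.21^3/3! ≈ 0.0802.

0.0802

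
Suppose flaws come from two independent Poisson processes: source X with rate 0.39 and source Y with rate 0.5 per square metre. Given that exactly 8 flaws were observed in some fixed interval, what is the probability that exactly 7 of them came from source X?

0.0139

Given the total, each event is independently from source X with probability p = λ_X/(λ_X+λ_Y) = 0.39/0.89 ≈ 0.4382.
So K ~ Binomial(8, 0.39/0.89): P(K = 7) = C(8,7) · (0.39/0.89)^7 · (0.5/0.89)^1 ≈ 0.0139.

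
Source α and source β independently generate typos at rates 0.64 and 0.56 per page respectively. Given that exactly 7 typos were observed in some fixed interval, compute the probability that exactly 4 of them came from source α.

Given the total, each event is independently from source α with probability p = λ_α/(λ_α+λ_β) = 0.64/1.2 ≈ 0.5333.
So K ~ Binomial(7, 0.64/1.2): P(K = 4) = C(7,4) · (0.64/1.2)^4 · (0.56/1.2)^3 ≈ 0.2878.

0.2878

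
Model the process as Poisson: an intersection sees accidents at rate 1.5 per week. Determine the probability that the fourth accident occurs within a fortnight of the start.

0.3528

Over the interval, μ = 1.5 × 2 = 3 (a fortnight = 2 weeks).
The fourth arrival falls in the interval iff at least 4 events occur there: P(S_4 ≤ t) = P(N ≥ 4) = 1 − P(N ≤ 3) ≈ 0.3528.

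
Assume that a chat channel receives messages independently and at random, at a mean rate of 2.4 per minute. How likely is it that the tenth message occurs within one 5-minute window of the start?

Over the interval, μ = 2.4 × 5 = 12 (a 5-minute window = 5 minutes).
The tenth arrival falls in the interval iff at least 10 events occur there: P(S_10 ≤ t) = P(N ≥ 10) = 1 − P(N ≤ 9) ≈ 0.7576.

0.7576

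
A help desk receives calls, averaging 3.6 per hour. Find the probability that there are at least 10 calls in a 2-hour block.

Over the interval, μ = 3.6 × 2 = 7.2 (a 2-hour block = 2 hours).
P(N ≥ 10) = 1 − P(N ≤ 9) = 1 − Σ_{j=0}^{9} e^(−μ) μ^j/j! ≈ 0.1904.

0.1904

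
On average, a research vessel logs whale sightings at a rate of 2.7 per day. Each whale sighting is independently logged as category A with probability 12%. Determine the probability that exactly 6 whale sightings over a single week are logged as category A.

0.0196

Thinning: the whale sightings that are logged as category A themselves form a Poisson process with rate 0.12 × 2.7 = 0.324 per day.
Over the interval, μ = 0.324 × 7 = 2.268 (a week = 7 days).
P(N = 6) = e^(−2.268) · 2.268^6/6! ≈ 0.0196.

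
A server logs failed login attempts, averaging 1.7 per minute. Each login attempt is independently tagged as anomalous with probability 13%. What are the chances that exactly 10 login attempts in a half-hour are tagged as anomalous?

0.0597

Thinning: the login attempts that are tagged as anomalous themselves form a Poisson process with rate 0.13 × 1.7 = 0.221 per minute.
Over the interval, μ = 0.221 × 30 = 6.63 (a half-hour = 30 minutes).
P(N = 10) = e^(−6.63) · 6.63^10/10! ≈ 0.0597.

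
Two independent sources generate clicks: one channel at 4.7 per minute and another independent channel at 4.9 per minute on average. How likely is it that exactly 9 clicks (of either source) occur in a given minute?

0.1293

Independent Poisson processes superpose: combined rate λ = 4.7 + 4.9 = 9.6 per minute.
So μ = 9.6.
P(N = 9) = e^(−9.6) · 9.6^9/9! ≈ 0.1293.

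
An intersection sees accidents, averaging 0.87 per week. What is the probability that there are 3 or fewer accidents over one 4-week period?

Over the interval, μ = 0.87 × 4 = 3.48 (a 4-week period = 4 weeks).
P(N ≤ 3) = Σ_{j=0}^{3} e^(−μ) μ^j/j! ≈ 0.5410.

0.5410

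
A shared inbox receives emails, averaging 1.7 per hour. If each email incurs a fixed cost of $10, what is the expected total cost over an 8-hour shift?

E[N] = 1.7 × 8 = 13.6 (an 8-hour shift = 8 hours); E[cost] = 13.6 × $10 = $136.

$136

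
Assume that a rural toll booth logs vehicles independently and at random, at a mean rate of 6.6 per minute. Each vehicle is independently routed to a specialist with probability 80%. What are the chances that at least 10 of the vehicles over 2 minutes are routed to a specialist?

0.6099

Thinning: the vehicles that are routed to a specialist themselves form a Poisson process with rate 0.8 × 6.6 = 5.28 per minute.
Over the interval, μ = 5.28 × 2 = 10.56 (2 minutes).
P(N ≥ 10) = 1 − P(N ≤ 9) ≈ 0.6099.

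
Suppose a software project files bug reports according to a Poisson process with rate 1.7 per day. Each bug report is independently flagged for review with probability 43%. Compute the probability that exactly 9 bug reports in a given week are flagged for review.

Thinning: the bug reports that are flagged for review themselves form a Poisson process with rate 0.43 × 1.7 = 0.731 per day.
Over the interval, μ = 0.731 × 7 = 5.117 (a week = 7 days).
P(N = 9) = e^(−5.117) · 5.117^9/9! ≈ 0.0397.

0.0397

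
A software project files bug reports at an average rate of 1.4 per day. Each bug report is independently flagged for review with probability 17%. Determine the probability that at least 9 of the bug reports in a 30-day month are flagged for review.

0.2893

Thinning: the bug reports that are flagged for review themselves form a Poisson process with rate 0.17 × 1.4 = 0.238 per day.
Over the interval, μ = 0.238 × 30 = 7.14 (a 30-day month = 30 days).
P(N ≥ 9) = 1 − P(N ≤ 8) ≈ 0.2893.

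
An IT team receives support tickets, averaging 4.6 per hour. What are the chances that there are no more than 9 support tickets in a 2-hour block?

0.5611

Over the interval, μ = 4.6 × 2 = 9.2 (a 2-hour block = 2 hours).
P(N ≤ 9) = Σ_{j=0}^{9} e^(−μ) μ^j/j! ≈ 0.5611.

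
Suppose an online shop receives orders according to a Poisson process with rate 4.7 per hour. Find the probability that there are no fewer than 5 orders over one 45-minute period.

0.2793

Over the interval, μ = 4.7 × 0.75 = 3.525 (a 45-minute period = 0.75 hours).
P(N ≥ 5) = 1 − P(N ≤ 4) = 1 − Σ_{j=0}^{4} e^(−μ) μ^j/j! ≈ 0.2793.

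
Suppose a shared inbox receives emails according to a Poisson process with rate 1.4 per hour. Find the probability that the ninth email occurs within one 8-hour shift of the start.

0.7853

Over the interval, μ = 1.4 × 8 = 11.2 (an 8-hour shift = 8 hours).
The ninth arrival falls in the interval iff at least 9 events occur there: P(S_9 ≤ t) = P(N ≥ 9) = 1 − P(N ≤ 8) ≈ 0.7853.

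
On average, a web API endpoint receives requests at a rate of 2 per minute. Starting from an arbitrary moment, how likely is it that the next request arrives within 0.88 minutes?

Inter-arrival times are exponential with rate λ = 2 per minute.
P(T ≤ 0.88) = 1 − e^(−λt) = 1 − e^(−2 × 0.88) = 1 − e^(−1.76) ≈ 0.8280.

0.8280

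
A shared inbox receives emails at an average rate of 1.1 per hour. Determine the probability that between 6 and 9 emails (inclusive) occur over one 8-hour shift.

0.4854

Over the interval, μ = 1.1 × 8 = 8.8 (an 8-hour shift = 8 hours).
P(6 ≤ N ≤ 9) = Σ_{j=6}^{9} e^(−8.8) · 8.8^j/j! ≈ 0.4854.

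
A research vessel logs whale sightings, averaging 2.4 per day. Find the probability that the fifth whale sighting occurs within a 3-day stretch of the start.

Over the interval, μ = 2.4 × 3 = 7.2 (a 3-day stretch = 3 days).
The fifth arrival falls in the interval iff at least 5 events occur there: P(S_5 ≤ t) = P(N ≥ 5) = 1 − P(N ≤ 4) ≈ 0.8445.

0.8445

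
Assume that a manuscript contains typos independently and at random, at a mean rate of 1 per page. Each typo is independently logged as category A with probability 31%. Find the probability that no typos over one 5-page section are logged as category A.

Thinning: the typos that are logged as category A themselves form a Poisson process with rate 0.31 × 1 = 0.31 per page.
Over the interval, μ = 0.31 × 5 = 1.55 (a 5-page section = 5 pages).
P(N = 0) = e^(−1.55) · 1.55^0/0! ≈ 0.2122.

0.2122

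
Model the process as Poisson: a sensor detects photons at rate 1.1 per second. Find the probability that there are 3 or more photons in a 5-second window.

Over the interval, μ = 1.1 × 5 = 5.5 (a 5-second window = 5 seconds).
P(N ≥ 3) = 1 − P(N ≤ 2) = 1 − Σ_{j=0}^{2} e^(−μ) μ^j/j! ≈ 0.9116.

0.9116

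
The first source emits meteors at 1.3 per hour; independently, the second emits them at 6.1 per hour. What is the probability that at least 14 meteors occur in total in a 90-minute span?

0.2281

Independent Poisson processes superpose: combined rate λ = 1.3 + 6.1 = 7.4 per hour.
Over the interval, μ = 7.4 × 1.5 = 11.1 (a 90-minute span = 1.5 hours).
P(N ≥ 14) = 1 − P(N ≤ 13) ≈ 0.2281.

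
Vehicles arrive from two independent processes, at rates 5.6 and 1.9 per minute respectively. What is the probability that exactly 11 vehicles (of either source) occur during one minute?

0.0585

Independent Poisson processes superpose: combined rate λ = 5.6 + 1.9 = 7.5 per minute.
So μ = 7.5.
P(N = 11) = e^(−7.5) · 7.5^11/11! ≈ 0.0585.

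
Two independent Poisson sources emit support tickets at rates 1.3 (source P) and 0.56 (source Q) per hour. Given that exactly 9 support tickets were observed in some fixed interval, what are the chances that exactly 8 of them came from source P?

0.1543

Given the total, each event is independently from source P with probability p = λ_P/(λ_P+λ_Q) = 1.3/1.86 ≈ 0.6989.
So K ~ Binomial(9, 1.3/1.86): P(K = 8) = C(9,8) · (1.3/1.86)^8 · (0.56/1.86)^1 ≈ 0.1543.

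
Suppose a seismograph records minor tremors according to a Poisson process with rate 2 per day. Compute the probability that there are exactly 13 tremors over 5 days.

0.0729

Over the interval, μ = 2 × 5 = 10 (5 days).
P(N = 13) = e^(−μ) μ^13/13! = e^(−10) · 10^13/6227020800 ≈ 0.0729.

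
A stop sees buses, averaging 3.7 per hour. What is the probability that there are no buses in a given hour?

0.0247

With mean μ = 3.7 per hour,
P(N = 0) = e^(−μ) μ^0/0! = e^(−3.7) · 3.7^0/1 ≈ 0.0247.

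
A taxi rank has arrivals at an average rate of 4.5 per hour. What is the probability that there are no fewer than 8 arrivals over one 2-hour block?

0.6761

Over the interval, μ = 4.5 × 2 = 9 (a 2-hour block = 2 hours).
P(N ≥ 8) = 1 − P(N ≤ 7) = 1 − Σ_{j=0}^{7} e^(−μ) μ^j/j! ≈ 0.6761.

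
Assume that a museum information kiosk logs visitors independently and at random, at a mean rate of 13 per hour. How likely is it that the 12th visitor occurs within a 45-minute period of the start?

Over the interval, μ = 13 × 0.75 = 9.75 (a 45-minute period = 0.75 hours).
The 12th arrival falls in the interval iff at least 12 events occur there: P(S_12 ≤ t) = P(N ≥ 12) = 1 − P(N ≤ 11) ≈ 0.2752.

0.2752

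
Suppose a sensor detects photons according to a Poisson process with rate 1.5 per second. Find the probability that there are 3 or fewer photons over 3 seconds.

0.3423

Over the interval, μ = 1.5 × 3 = 4.5 (3 seconds).
P(N ≤ 3) = Σ_{j=0}^{3} e^(−μ) μ^j/j! ≈ 0.3423.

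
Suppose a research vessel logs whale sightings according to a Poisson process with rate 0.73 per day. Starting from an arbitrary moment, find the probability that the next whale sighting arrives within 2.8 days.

0.8705

Inter-arrival times are exponential with rate λ = 0.73 per day.
P(T ≤ 2.8) = 1 − e^(−λt) = 1 − e^(−0.73 × 2.8) = 1 − e^(−2.044) ≈ 0.8705.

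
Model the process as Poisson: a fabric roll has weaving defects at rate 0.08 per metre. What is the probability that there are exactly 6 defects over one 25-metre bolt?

Over the interval, μ = 0.08 × 25 = 2 (a 25-metre bolt = 25 metres).
P(N = 6) = e^(−μ) μ^6/6! = e^(−2) · 2^6/720 ≈ 0.0120.

0.0120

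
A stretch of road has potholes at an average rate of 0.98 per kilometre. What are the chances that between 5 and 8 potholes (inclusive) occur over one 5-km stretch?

Over the interval, μ = 0.98 × 5 = 4.9 (a 5-km stretch = 5 kilometres).
P(5 ≤ N ≤ 8) = Σ_{j=5}^{8} e^(−4.9) · 4.9^j/j! ≈ 0.4800.

0.4800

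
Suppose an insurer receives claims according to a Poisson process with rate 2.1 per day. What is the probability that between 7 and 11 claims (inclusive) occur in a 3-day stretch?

Over the interval, μ = 2.1 × 3 = 6.3 (a 3-day stretch = 3 days).
P(7 ≤ N ≤ 11) = Σ_{j=7}^{11} e^(−6.3) · 6.3^j/j! ≈ 0.4140.

0.4140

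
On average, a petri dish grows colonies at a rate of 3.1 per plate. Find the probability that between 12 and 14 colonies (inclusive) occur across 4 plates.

0.3180

Over the interval, μ = 3.1 × 4 = 12.4 (4 plates).
P(12 ≤ N ≤ 14) = Σ_{j=12}^{14} e^(−12.4) · 12.4^j/j! ≈ 0.3180.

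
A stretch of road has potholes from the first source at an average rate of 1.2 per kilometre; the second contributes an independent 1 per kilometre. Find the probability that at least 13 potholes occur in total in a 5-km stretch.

0.3113

Independent Poisson processes superpose: combined rate λ = 1.2 + 1 = 2.2 per kilometre.
Over the interval, μ = 2.2 × 5 = 11 (a 5-km stretch = 5 kilometres).
P(N ≥ 13) = 1 − P(N ≤ 12) ≈ 0.3113.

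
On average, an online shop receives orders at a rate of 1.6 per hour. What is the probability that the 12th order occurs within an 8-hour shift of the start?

Over the interval, μ = 1.6 × 8 = 12.8 (an 8-hour shift = 8 hours).
The 12th arrival falls in the interval iff at least 12 events occur there: P(S_12 ≤ t) = P(N ≥ 12) = 1 − P(N ≤ 11) ≈ 0.6262.

0.6262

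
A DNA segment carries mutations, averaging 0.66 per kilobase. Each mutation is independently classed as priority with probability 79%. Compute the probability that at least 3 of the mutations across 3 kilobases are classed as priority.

0.2074

Thinning: the mutations that are classed as priority themselves form a Poisson process with rate 0.79 × 0.66 = 0.5214 per kilobase.
Over the interval, μ = 0.5214 × 3 = 1.5642 (3 kilobases).
P(N ≥ 3) = 1 − P(N ≤ 2) ≈ 0.2074.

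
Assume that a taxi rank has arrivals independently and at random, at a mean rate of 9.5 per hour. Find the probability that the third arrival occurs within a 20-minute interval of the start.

Over the interval, μ = 9.5 × 1/3 ≈ 3.16667 (a 20-minute interval = 1/3 hours).
The third arrival falls in the interval iff at least 3 events occur there: P(S_3 ≤ t) = P(N ≥ 3) = 1 − P(N ≤ 2) ≈ 0.6131.

0.6131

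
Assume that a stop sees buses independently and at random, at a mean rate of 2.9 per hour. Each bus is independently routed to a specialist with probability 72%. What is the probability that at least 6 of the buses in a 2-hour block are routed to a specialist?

Thinning: the buses that are routed to a specialist themselves form a Poisson process with rate 0.72 × 2.9 = 2.088 per hour.
Over the interval, μ = 2.088 × 2 = 4.176 (a 2-hour block = 2 hours).
P(N ≥ 6) = 1 − P(N ≤ 5) ≈ 0.2429.

0.2429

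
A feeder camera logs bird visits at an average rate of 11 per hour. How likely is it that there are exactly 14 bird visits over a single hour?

0.0728

With mean μ = 11 per hour,
P(N = 14) = e^(−μ) μ^14/14! = e^(−11) · 11^14/87178291200 ≈ 0.0728.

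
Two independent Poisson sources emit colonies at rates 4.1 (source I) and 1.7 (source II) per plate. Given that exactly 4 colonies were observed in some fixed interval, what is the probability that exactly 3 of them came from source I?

0.4141

Given the total, each event is independently from source I with probability p = λ_I/(λ_I+λ_II) = 4.1/5.8 ≈ 0.7069.
So K ~ Binomial(4, 4.1/5.8): P(K = 3) = C(4,3) · (4.1/5.8)^3 · (1.7/5.8)^1 ≈ 0.4141.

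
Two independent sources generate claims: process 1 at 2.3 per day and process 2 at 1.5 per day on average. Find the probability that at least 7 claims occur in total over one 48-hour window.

Independent Poisson processes superpose: combined rate λ = 2.3 + 1.5 = 3.8 per day.
Over the interval, μ = 3.8 × 2 = 7.6 (a 48-hour window = 2 days).
P(N ≥ 7) = 1 − P(N ≤ 6) ≈ 0.6354.

0.6354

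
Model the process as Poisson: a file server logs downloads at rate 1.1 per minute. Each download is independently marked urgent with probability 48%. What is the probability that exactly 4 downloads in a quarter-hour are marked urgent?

Thinning: the downloads that are marked urgent themselves form a Poisson process with rate 0.48 × 1.1 = 0.528 per minute.
Over the interval, μ = 0.528 × 15 = 7.92 (a quarter-hour = 15 minutes).
P(N = 4) = e^(−7.92) · 7.92^4/4! ≈ 0.0596.

0.0596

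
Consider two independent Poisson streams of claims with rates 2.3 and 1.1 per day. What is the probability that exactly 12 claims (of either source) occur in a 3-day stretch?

Independent Poisson processes superpose: combined rate λ = 2.3 + 1.1 = 3.4 per day.
Over the interval, μ = 3.4 × 3 = 10.2 (a 3-day stretch = 3 days).
P(N = 12) = e^(−10.2) · 10.2^12/12! ≈ 0.0984.

0.0984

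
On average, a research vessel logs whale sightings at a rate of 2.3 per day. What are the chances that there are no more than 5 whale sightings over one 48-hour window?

Over the interval, μ = 2.3 × 2 = 4.6 (a 48-hour window = 2 days).
P(N ≤ 5) = Σ_{j=0}^{5} e^(−μ) μ^j/j! ≈ 0.6858.

0.6858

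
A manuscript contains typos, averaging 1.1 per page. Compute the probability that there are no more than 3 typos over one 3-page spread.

Over the interval, μ = 1.1 × 3 = 3.3 (a 3-page spread = 3 pages).
P(N ≤ 3) = Σ_{j=0}^{3} e^(−μ) μ^j/j! ≈ 0.5803.

0.5803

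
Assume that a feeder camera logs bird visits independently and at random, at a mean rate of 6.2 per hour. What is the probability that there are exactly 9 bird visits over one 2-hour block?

0.0787

Over the interval, μ = 6.2 × 2 = 12.4 (a 2-hour block = 2 hours).
P(N = 9) = e^(−μ) μ^9/9! = e^(−12.4) · 12.4^9/362880 ≈ 0.0787.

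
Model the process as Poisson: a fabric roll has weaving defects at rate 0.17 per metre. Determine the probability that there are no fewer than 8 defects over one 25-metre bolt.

0.0674

Over the interval, μ = 0.17 × 25 = 4.25 (a 25-metre bolt = 25 metres).
P(N ≥ 8) = 1 − P(N ≤ 7) = 1 − Σ_{j=0}^{7} e^(−μ) μ^j/j! ≈ 0.0674.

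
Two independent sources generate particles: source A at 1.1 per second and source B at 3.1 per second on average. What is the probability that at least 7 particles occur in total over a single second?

Independent Poisson processes superpose: combined rate λ = 1.1 + 3.1 = 4.2 per second.
So μ = 4.2.
P(N ≥ 7) = 1 − P(N ≤ 6) ≈ 0.1325.

0.1325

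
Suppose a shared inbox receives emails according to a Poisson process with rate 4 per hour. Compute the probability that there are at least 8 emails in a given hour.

0.0511

With mean μ = 4 per hour,
P(N ≥ 8) = 1 − P(N ≤ 7) = 1 − Σ_{j=0}^{7} e^(−μ) μ^j/j! ≈ 0.0511.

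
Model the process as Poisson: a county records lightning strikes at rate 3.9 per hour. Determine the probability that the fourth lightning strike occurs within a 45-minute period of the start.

0.3360

Over the interval, μ = 3.9 × 0.75 = 2.925 (a 45-minute period = 0.75 hours).
The fourth arrival falls in the interval iff at least 4 events occur there: P(S_4 ≤ t) = P(N ≥ 4) = 1 − P(N ≤ 3) ≈ 0.3360.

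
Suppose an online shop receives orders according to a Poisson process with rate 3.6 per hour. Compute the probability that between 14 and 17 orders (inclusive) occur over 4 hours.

Over the interval, μ = 3.6 × 4 = 14.4 (4 hours).
P(14 ≤ N ≤ 17) = Σ_{j=14}^{17} e^(−14.4) · 14.4^j/j! ≈ 0.3748.

0.3748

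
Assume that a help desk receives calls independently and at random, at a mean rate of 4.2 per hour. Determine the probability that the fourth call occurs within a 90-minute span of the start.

0.8736

Over the interval, μ = 4.2 × 1.5 = 6.3 (a 90-minute span = 1.5 hours).
The fourth arrival falls in the interval iff at least 4 events occur there: P(S_4 ≤ t) = P(N ≥ 4) = 1 − P(N ≤ 3) ≈ 0.8736.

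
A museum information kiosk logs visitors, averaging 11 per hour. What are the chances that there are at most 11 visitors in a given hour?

With mean μ = 11 per hour,
P(N ≤ 11) = Σ_{j=0}^{11} e^(−μ) μ^j/j! ≈ 0.5793.

0.5793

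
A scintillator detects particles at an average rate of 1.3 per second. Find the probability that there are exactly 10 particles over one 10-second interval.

0.0859

Over the interval, μ = 1.3 × 10 = 13 (a 10-second interval = 10 seconds).
P(N = 10) = e^(−μ) μ^10/10! = e^(−13) · 13^10/3628800 ≈ 0.0859.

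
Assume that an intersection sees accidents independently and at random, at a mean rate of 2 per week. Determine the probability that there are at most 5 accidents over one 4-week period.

0.1912

Over the interval, μ = 2 × 4 = 8 (a 4-week period = 4 weeks).
P(N ≤ 5) = Σ_{j=0}^{5} e^(−μ) μ^j/j! ≈ 0.1912.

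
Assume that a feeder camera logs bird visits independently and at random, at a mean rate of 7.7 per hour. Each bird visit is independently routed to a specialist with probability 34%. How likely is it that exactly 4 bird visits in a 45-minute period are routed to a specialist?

0.0869

Thinning: the bird visits that are routed to a specialist themselves form a Poisson process with rate 0.34 × 7.7 = 2.618 per hour.
Over the interval, μ = 2.618 × 0.75 = 1.9635 (a 45-minute period = 0.75 hours).
P(N = 4) = e^(−1.9635) · 1.9635^4/4! ≈ 0.0869.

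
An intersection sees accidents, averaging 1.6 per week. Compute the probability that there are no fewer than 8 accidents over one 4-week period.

0.3127

Over the interval, μ = 1.6 × 4 = 6.4 (a 4-week period = 4 weeks).
P(N ≥ 8) = 1 − P(N ≤ 7) = 1 − Σ_{j=0}^{7} e^(−μ) μ^j/j! ≈ 0.3127.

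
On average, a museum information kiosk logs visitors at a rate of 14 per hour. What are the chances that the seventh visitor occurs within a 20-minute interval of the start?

0.1909

Over the interval, μ = 14 × 1/3 ≈ 4.66667 (a 20-minute interval = 1/3 hours).
The seventh arrival falls in the interval iff at least 7 events occur there: P(S_7 ≤ t) = P(N ≥ 7) = 1 − P(N ≤ 6) ≈ 0.1909.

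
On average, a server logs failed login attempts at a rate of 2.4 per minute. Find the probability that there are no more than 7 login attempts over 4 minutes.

0.2584

Over the interval, μ = 2.4 × 4 = 9.6 (4 minutes).
P(N ≤ 7) = Σ_{j=0}^{7} e^(−μ) μ^j/j! ≈ 0.2584.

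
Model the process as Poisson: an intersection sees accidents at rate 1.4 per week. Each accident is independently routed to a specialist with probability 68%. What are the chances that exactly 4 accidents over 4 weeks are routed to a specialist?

0.1944

Thinning: the accidents that are routed to a specialist themselves form a Poisson process with rate 0.68 × 1.4 = 0.952 per week.
Over the interval, μ = 0.952 × 4 = 3.808 (4 weeks).
P(N = 4) = e^(−3.808) · 3.808^4/4! ≈ 0.1944.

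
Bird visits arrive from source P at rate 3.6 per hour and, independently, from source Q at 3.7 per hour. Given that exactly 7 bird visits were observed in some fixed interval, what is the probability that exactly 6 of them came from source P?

Given the total, each event is independently from source P with probability p = λ_P/(λ_P+λ_Q) = 3.6/7.3 ≈ 0.4932.
So K ~ Binomial(7, 3.6/7.3): P(K = 6) = C(7,6) · (3.6/7.3)^6 · (3.7/7.3)^1 ≈ 0.0510.

0.0510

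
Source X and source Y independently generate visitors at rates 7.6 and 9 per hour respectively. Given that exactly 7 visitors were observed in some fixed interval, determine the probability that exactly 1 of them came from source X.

Given the total, each event is independently from source X with probability p = λ_X/(λ_X+λ_Y) = 7.6/16.6 ≈ 0.4578.
So K ~ Binomial(7, 7.6/16.6): P(K = 1) = C(7,1) · (7.6/16.6)^1 · (9/16.6)^6 ≈ 0.0814.

0.0814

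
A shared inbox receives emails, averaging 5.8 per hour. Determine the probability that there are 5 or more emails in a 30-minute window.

0.1682

Over the interval, μ = 5.8 × 0.5 = 2.9 (a 30-minute window = 0.5 hours).
P(N ≥ 5) = 1 − P(N ≤ 4) = 1 − Σ_{j=0}^{4} e^(−μ) μ^j/j! ≈ 0.1682.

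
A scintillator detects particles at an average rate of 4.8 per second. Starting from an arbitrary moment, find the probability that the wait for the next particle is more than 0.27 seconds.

The wait for the next event is exponential with rate λ = 4.8 per second.
P(T > 0.27) = e^(−λt) = e^(−4.8 × 0.27) = e^(−1.296) ≈ 0.2736.

0.2736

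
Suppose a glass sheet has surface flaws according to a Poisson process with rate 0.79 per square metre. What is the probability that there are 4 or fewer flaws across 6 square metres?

Over the interval, μ = 0.79 × 6 = 4.74 (6 square metres).
P(N ≤ 4) = Σ_{j=0}^{4} e^(−μ) μ^j/j! ≈ 0.4872.

0.4872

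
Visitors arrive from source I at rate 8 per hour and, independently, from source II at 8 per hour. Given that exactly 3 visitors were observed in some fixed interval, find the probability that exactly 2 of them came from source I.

Given the total, each event is independently from source I with probability p = λ_I/(λ_I+λ_II) = 8/16 = 0.5000.
So K ~ Binomial(3, 8/16): P(K = 2) = C(3,2) · (8/16)^2 · (8/16)^1 ≈ 0.3750.

0.3750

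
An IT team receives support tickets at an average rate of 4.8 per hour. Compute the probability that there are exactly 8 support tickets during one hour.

With mean μ = 4.8 per hour,
P(N = 8) = e^(−μ) μ^8/8! = e^(−4.8) · 4.8^8/40320 ≈ 0.0575.

0.0575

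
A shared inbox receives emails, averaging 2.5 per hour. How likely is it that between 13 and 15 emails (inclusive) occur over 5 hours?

Over the interval, μ = 2.5 × 5 = 12.5 (5 hours).
P(13 ≤ N ≤ 15) = Σ_{j=13}^{15} e^(−12.5) · 12.5^j/j! ≈ 0.2871.

0.2871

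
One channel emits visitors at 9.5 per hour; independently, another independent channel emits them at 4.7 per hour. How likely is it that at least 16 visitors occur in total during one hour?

0.3506

Independent Poisson processes superpose: combined rate λ = 9.5 + 4.7 = 14.2 per hour.
So μ = 14.2.
P(N ≥ 16) = 1 − P(N ≤ 15) ≈ 0.3506.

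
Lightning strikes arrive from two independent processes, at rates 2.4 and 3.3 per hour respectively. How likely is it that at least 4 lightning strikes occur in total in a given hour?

0.8200

Independent Poisson processes superpose: combined rate λ = 2.4 + 3.3 = 5.7 per hour.
So μ = 5.7.
P(N ≥ 4) = 1 − P(N ≤ 3) ≈ 0.8200.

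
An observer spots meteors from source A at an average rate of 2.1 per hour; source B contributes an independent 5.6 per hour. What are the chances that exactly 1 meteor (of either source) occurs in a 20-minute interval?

0.1971

Independent Poisson processes superpose: combined rate λ = 2.1 + 5.6 = 7.7 per hour.
Over the interval, μ = 7.7 × 1/3 ≈ 2.56667 (a 20-minute interval = 1/3 hours).
P(N = 1) = e^(−2.56667) · 2.56667^1/1! ≈ 0.1971.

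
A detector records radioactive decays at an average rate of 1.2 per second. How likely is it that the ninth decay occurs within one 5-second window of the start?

0.1528

Over the interval, μ = 1.2 × 5 = 6 (a 5-second window = 5 seconds).
The ninth arrival falls in the interval iff at least 9 events occur there: P(S_9 ≤ t) = P(N ≥ 9) = 1 − P(N ≤ 8) ≈ 0.1528.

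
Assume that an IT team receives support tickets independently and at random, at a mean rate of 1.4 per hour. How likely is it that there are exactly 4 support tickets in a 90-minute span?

Over the interval, μ = 1.4 × 1.5 = 2.1 (a 90-minute span = 1.5 hours).
P(N = 4) = e^(−μ) μ^4/4! = e^(−2.1) · 2.1^4/24 ≈ 0.0992.

0.0992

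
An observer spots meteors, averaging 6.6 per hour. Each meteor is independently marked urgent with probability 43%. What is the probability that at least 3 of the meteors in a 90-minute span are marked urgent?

Thinning: the meteors that are marked urgent themselves form a Poisson process with rate 0.43 × 6.6 = 2.838 per hour.
Over the interval, μ = 2.838 × 1.5 = 4.257 (a 90-minute span = 1.5 hours).
P(N ≥ 3) = 1 − P(N ≤ 2) ≈ 0.7972.

0.7972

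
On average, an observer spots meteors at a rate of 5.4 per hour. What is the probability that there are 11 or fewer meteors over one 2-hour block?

0.6031

Over the interval, μ = 5.4 × 2 = 10.8 (a 2-hour block = 2 hours).
P(N ≤ 11) = Σ_{j=0}^{11} e^(−μ) μ^j/j! ≈ 0.6031.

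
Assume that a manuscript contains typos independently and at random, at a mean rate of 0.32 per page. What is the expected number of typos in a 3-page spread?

E[N] = λt = 0.32 × 3 = 0.96 (a 3-page spread = 3 pages).

0.96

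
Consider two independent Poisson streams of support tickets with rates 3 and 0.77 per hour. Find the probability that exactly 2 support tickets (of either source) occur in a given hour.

0.1638

Independent Poisson processes superpose: combined rate λ = 3 + 0.77 = 3.77 per hour.
So μ = 3.77.
P(N = 2) = e^(−3.77) · 3.77^2/2! ≈ 0.1638.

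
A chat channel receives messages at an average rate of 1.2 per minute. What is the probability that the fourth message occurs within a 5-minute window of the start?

Over the interval, μ = 1.2 × 5 = 6 (a 5-minute window = 5 minutes).
The fourth arrival falls in the interval iff at least 4 events occur there: P(S_4 ≤ t) = P(N ≥ 4) = 1 − P(N ≤ 3) ≈ 0.8488.

0.8488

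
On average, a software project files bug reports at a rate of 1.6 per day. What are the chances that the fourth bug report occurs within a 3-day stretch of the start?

Over the interval, μ = 1.6 × 3 = 4.8 (a 3-day stretch = 3 days).
The fourth arrival falls in the interval iff at least 4 events occur there: P(S_4 ≤ t) = P(N ≥ 4) = 1 − P(N ≤ 3) ≈ 0.7058.

0.7058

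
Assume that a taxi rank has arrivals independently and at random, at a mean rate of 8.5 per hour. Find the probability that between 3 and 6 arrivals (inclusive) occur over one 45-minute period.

0.4991

Over the interval, μ = 8.5 × 0.75 = 6.375 (a 45-minute period = 0.75 hours).
P(3 ≤ N ≤ 6) = Σ_{j=3}^{6} e^(−6.375) · 6.375^j/j! ≈ 0.4991.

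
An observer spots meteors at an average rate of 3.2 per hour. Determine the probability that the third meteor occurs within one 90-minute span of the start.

Over the interval, μ = 3.2 × 1.5 = 4.8 (a 90-minute span = 1.5 hours).
The third arrival falls in the interval iff at least 3 events occur there: P(S_3 ≤ t) = P(N ≥ 3) = 1 − P(N ≤ 2) ≈ 0.8575.

0.8575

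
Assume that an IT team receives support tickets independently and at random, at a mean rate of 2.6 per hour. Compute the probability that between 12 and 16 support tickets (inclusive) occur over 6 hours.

0.4575

Over the interval, μ = 2.6 × 6 = 15.6 (6 hours).
P(12 ≤ N ≤ 16) = Σ_{j=12}^{16} e^(−15.6) · 15.6^j/j! ≈ 0.4575.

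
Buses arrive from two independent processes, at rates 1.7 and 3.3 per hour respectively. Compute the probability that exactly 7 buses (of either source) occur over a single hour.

Independent Poisson processes superpose: combined rate λ = 1.7 + 3.3 = 5 per hour.
So μ = 5.
P(N = 7) = e^(−5) · 5^7/7! ≈ 0.1044.

0.1044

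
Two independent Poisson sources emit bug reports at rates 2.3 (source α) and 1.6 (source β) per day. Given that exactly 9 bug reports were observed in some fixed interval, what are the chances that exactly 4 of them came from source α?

Given the total, each event is independently from source α with probability p = λ_α/(λ_α+λ_β) = 2.3/3.9 ≈ 0.5897.
So K ~ Binomial(9, 2.3/3.9): P(K = 4) = C(9,4) · (2.3/3.9)^4 · (1.6/3.9)^5 ≈ 0.1771.

0.1771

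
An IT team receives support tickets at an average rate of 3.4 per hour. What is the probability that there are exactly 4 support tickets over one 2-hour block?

Over the interval, μ = 3.4 × 2 = 6.8 (a 2-hour block = 2 hours).
P(N = 4) = e^(−μ) μ^4/4! = e^(−6.8) · 6.8^4/24 ≈ 0.0992.

0.0992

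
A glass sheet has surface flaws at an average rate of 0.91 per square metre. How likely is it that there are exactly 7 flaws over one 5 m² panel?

0.0846

Over the interval, μ = 0.91 × 5 = 4.55 (a 5 m² panel = 5 square metres).
P(N = 7) = e^(−μ) μ^7/7! = e^(−4.55) · 4.55^7/5040 ≈ 0.0846.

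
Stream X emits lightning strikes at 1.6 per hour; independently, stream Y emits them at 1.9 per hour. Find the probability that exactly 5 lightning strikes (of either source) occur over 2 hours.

0.1277

Independent Poisson processes superpose: combined rate λ = 1.6 + 1.9 = 3.5 per hour.
Over the interval, μ = 3.5 × 2 = 7 (2 hours).
P(N = 5) = e^(−7) · 7^5/5! ≈ 0.1277.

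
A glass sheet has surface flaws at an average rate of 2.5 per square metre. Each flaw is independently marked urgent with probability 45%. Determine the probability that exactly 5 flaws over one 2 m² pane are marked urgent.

0.0506

Thinning: the flaws that are marked urgent themselves form a Poisson process with rate 0.45 × 2.5 = 1.125 per square metre.
Over the interval, μ = 1.125 × 2 = 2.25 (a 2 m² pane = 2 square metres).
P(N = 5) = e^(−2.25) · 2.25^5/5! ≈ 0.0506.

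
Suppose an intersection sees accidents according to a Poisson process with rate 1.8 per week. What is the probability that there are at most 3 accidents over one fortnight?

0.5152

Over the interval, μ = 1.8 × 2 = 3.6 (a fortnight = 2 weeks).
P(N ≤ 3) = Σ_{j=0}^{3} e^(−μ) μ^j/j! ≈ 0.5152.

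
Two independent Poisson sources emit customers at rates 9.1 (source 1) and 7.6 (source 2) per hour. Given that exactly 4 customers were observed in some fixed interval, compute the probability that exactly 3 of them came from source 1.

0.2945

Given the total, each event is independently from source 1 with probability p = λ_1/(λ_1+λ_2) = 9.1/16.7 ≈ 0.5449.
So K ~ Binomial(4, 9.1/16.7): P(K = 3) = C(4,3) · (9.1/16.7)^3 · (7.6/16.7)^1 ≈ 0.2945.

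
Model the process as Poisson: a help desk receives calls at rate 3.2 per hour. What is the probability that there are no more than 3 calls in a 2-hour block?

Over the interval, μ = 3.2 × 2 = 6.4 (a 2-hour block = 2 hours).
P(N ≤ 3) = Σ_{j=0}^{3} e^(−μ) μ^j/j! ≈ 0.1189.

0.1189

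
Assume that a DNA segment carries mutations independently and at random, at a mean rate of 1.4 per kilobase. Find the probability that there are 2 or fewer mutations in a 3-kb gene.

Over the interval, μ = 1.4 × 3 = 4.2 (a 3-kb gene = 3 kilobases).
P(N ≤ 2) = Σ_{j=0}^{2} e^(−μ) μ^j/j! ≈ 0.2102.

0.2102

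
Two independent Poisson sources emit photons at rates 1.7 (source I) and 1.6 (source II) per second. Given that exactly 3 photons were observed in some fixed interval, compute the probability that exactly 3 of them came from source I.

Given the total, each event is independently from source I with probability p = λ_I/(λ_I+λ_II) = 1.7/3.3 ≈ 0.5152.
So K ~ Binomial(3, 1.7/3.3): P(K = 3) = C(3,3) · (1.7/3.3)^3 · (1.6/3.3)^0 ≈ 0.1367.

0.1367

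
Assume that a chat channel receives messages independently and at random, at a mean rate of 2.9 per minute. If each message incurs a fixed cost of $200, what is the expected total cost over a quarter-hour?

E[N] = 2.9 × 15 = 43.5 (a quarter-hour = 15 minutes); E[cost] = 43.5 × $200 = $8700.

$8700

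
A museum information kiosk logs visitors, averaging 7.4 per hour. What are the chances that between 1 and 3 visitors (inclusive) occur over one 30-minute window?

0.4694

Over the interval, μ = 7.4 × 0.5 = 3.7 (a 30-minute window = 0.5 hours).
P(1 ≤ N ≤ 3) = Σ_{j=1}^{3} e^(−3.7) · 3.7^j/j! ≈ 0.4694.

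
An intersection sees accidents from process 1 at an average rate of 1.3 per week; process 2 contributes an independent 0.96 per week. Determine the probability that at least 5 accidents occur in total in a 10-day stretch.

0.2245

Independent Poisson processes superpose: combined rate λ = 1.3 + 0.96 = 2.26 per week.
Over the interval, μ = 2.26 × 10/7 ≈ 3.22857 (a 10-day stretch = 10/7 weeks).
P(N ≥ 5) = 1 − P(N ≤ 4) ≈ 0.2245.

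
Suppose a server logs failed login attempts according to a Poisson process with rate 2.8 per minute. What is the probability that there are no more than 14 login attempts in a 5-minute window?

Over the interval, μ = 2.8 × 5 = 14 (a 5-minute window = 5 minutes).
P(N ≤ 14) = Σ_{j=0}^{14} e^(−μ) μ^j/j! ≈ 0.5704.

0.5704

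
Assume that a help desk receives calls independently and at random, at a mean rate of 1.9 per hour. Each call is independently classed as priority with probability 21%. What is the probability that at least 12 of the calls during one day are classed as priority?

Thinning: the calls that are classed as priority themselves form a Poisson process with rate 0.21 × 1.9 = 0.399 per hour.
Over the interval, μ = 0.399 × 24 = 9.576 (a day = 24 hours).
P(N ≥ 12) = 1 − P(N ≤ 11) ≈ 0.2562.

0.2562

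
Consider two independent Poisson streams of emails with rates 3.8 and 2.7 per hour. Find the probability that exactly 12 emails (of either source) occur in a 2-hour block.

Independent Poisson processes superpose: combined rate λ = 3.8 + 2.7 = 6.5 per hour.
Over the interval, μ = 6.5 × 2 = 13 (a 2-hour block = 2 hours).
P(N = 12) = e^(−13) · 13^12/12! ≈ 0.1099.

0.1099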